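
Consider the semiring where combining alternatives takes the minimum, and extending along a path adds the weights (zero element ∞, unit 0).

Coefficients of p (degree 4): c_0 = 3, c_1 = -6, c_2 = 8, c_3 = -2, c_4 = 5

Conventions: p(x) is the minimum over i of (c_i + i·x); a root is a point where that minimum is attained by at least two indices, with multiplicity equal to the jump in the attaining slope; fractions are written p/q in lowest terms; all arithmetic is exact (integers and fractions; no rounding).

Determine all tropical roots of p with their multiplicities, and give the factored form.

hull edge (i=0, c=3) to (i=1, c=-6): slope -9, span 1
hull edge (i=1, c=-6) to (i=3, c=-2): slope 2, span 2
hull edge (i=3, c=-2) to (i=4, c=5): slope 7, span 1
Factored form: p(x) = 5 ⊗ (x ⊕ (-7)) ⊗ (x ⊕ (-2)) ⊗ (x ⊕ (-2)) ⊗ (x ⊕ 9)
Answer: roots = -7 (mult 1), -2 (mult 2), 9 (mult 1)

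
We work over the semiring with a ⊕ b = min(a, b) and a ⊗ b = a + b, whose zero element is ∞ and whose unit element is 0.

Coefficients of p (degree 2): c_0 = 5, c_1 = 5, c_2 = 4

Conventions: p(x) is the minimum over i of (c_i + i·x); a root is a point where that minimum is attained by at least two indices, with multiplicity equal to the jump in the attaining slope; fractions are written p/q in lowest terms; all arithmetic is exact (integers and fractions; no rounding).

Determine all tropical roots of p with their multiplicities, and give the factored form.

hull edge (i=0, c=5) to (i=2, c=4): slope -1/2, span 2
Factored form: p(x) = 4 ⊗ (x ⊕ 1/2) ⊗ (x ⊕ 1/2)
Answer: roots = 1/2 (mult 2)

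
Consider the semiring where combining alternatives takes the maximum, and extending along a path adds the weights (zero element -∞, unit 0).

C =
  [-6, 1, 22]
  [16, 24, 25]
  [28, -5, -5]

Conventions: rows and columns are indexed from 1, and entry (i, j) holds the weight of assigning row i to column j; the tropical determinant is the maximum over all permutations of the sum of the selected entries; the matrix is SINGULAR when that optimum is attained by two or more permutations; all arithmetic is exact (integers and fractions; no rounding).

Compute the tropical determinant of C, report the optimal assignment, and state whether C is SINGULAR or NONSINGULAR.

σ = (1, 2, 3): (-6) + 24 + (-5) = 13
σ = (1, 3, 2): (-6) + 25 + (-5) = 14
σ = (2, 1, 3): 1 + 16 + (-5) = 12
σ = (2, 3, 1): 1 + 25 + 28 = 54
σ = (3, 1, 2): 22 + 16 + (-5) = 33
σ = (3, 2, 1): 22 + 24 + 28 = 74
Optimal value attained by: σ = (3, 2, 1).
Answer: det⊕(C) = 74; verdict: NONSINGULAR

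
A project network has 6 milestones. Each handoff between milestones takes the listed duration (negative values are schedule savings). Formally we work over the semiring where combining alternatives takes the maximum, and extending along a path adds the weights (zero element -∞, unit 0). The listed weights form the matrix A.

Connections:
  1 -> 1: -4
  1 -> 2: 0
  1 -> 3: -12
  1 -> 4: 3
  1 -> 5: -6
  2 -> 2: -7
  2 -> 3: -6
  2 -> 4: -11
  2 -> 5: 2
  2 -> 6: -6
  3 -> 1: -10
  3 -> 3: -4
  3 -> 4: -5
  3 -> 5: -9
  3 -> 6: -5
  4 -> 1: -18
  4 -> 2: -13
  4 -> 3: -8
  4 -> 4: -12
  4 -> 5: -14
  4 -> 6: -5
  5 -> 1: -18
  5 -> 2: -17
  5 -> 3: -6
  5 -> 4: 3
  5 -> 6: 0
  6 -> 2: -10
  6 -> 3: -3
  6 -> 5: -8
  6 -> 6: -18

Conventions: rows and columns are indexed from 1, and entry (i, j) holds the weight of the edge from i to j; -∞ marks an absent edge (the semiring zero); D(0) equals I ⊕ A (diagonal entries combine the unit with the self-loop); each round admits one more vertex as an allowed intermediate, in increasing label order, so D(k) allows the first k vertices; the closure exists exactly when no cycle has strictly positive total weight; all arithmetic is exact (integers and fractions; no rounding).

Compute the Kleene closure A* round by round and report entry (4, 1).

D(0):
  [0, 0, -12, 3, -6, -∞]
  [-∞, 0, -6, -11, 2, -6]
  [-10, -∞, 0, -5, -9, -5]
  [-18, -13, -8, 0, -14, -5]
  [-18, -17, -6, 3, 0, 0]
  [-∞, -10, -3, -∞, -8, 0]
D(1):
  [0, 0, -12, 3, -6, -∞]
  [-∞, 0, -6, -11, 2, -6]
  [-10, -10, 0, -5, -9, -5]
  [-18, -13, -8, 0, -14, -5]
  [-18, -17, -6, 3, 0, 0]
  [-∞, -10, -3, -∞, -8, 0]
D(2):
  [0, 0, -6, 3, 2, -6]
  [-∞, 0, -6, -11, 2, -6]
  [-10, -10, 0, -5, -8, -5]
  [-18, -13, -8, 0, -11, -5]
  [-18, -17, -6, 3, 0, 0]
  [-∞, -10, -3, -21, -8, 0]
D(3):
  [0, 0, -6, 3, 2, -6]
  [-16, 0, -6, -11, 2, -6]
  [-10, -10, 0, -5, -8, -5]
  [-18, -13, -8, 0, -11, -5]
  [-16, -16, -6, 3, 0, 0]
  [-13, -10, -3, -8, -8, 0]
D(4):
  [0, 0, -5, 3, 2, -2]
  [-16, 0, -6, -11, 2, -6]
  [-10, -10, 0, -5, -8, -5]
  [-18, -13, -8, 0, -11, -5]
  [-15, -10, -5, 3, 0, 0]
  [-13, -10, -3, -8, -8, 0]
D(5):
  [0, 0, -3, 5, 2, 2]
  [-13, 0, -3, 5, 2, 2]
  [-10, -10, 0, -5, -8, -5]
  [-18, -13, -8, 0, -11, -5]
  [-15, -10, -5, 3, 0, 0]
  [-13, -10, -3, -5, -8, 0]
D(6):
  [0, 0, -1, 5, 2, 2]
  [-11, 0, -1, 5, 2, 2]
  [-10, -10, 0, -5, -8, -5]
  [-18, -13, -8, 0, -11, -5]
  [-13, -10, -3, 3, 0, 0]
  [-13, -10, -3, -5, -8, 0]
Answer: A*[4][1] = -18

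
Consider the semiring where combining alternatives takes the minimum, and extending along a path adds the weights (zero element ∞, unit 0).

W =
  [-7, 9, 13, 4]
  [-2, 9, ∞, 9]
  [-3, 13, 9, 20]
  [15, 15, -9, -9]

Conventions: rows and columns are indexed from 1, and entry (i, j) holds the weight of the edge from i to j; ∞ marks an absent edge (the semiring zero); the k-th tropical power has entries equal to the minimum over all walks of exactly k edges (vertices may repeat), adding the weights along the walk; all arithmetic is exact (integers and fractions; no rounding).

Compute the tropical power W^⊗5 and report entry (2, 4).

W^⊗2:
  [-14, 2, -5, -5]
  [-9, 7, 0, 0]
  [-10, 6, 10, 1]
  [-12, 4, -18, -18]
W^⊗3:
  [-21, -5, -14, -14]
  [-16, 0, -9, -9]
  [-17, -1, -8, -8]
  [-21, -5, -27, -27]
W^⊗4:
  [-28, -12, -23, -23]
  [-23, -7, -18, -18]
  [-24, -8, -17, -17]
  [-30, -14, -36, -36]
W^⊗5:
  [-35, -19, -32, -32]
  [-30, -14, -27, -27]
  [-31, -15, -26, -26]
  [-39, -23, -45, -45]
Key observation: the optimum is the walk 2->4->4->4->4->4, with weight 9 + (-9) + (-9) + (-9) + (-9) = -27.
Optimal value attained by: walk 2->4->4->4->4->4.
Answer: (W^⊗5)[2][4] = -27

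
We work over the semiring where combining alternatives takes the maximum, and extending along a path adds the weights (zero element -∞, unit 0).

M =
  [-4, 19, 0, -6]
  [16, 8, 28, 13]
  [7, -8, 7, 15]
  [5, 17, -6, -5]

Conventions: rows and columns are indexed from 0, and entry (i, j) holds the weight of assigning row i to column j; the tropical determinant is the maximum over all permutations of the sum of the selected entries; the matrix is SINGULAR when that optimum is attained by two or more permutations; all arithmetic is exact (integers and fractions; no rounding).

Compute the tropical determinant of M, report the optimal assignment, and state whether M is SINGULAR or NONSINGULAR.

σ = (0, 1, 2, 3): (-4) + 8 + 7 + (-5) = 6
σ = (0, 1, 3, 2): (-4) + 8 + 15 + (-6) = 13
σ = (0, 2, 1, 3): (-4) + 28 + (-8) + (-5) = 11
σ = (0, 2, 3, 1): (-4) + 28 + 15 + 17 = 56
σ = (0, 3, 1, 2): (-4) + 13 + (-8) + (-6) = -5
σ = (0, 3, 2, 1): (-4) + 13 + 7 + 17 = 33
σ = (1, 0, 2, 3): 19 + 16 + 7 + (-5) = 37
σ = (1, 0, 3, 2): 19 + 16 + 15 + (-6) = 44
σ = (1, 2, 0, 3): 19 + 28 + 7 + (-5) = 49
σ = (1, 2, 3, 0): 19 + 28 + 15 + 5 = 67
σ = (1, 3, 0, 2): 19 + 13 + 7 + (-6) = 33
σ = (1, 3, 2, 0): 19 + 13 + 7 + 5 = 44
σ = (2, 0, 1, 3): 0 + 16 + (-8) + (-5) = 3
σ = (2, 0, 3, 1): 0 + 16 + 15 + 17 = 48
σ = (2, 1, 0, 3): 0 + 8 + 7 + (-5) = 10
σ = (2, 1, 3, 0): 0 + 8 + 15 + 5 = 28
σ = (2, 3, 0, 1): 0 + 13 + 7 + 17 = 37
σ = (2, 3, 1, 0): 0 + 13 + (-8) + 5 = 10
σ = (3, 0, 1, 2): (-6) + 16 + (-8) + (-6) = -4
σ = (3, 0, 2, 1): (-6) + 16 + 7 + 17 = 34
σ = (3, 1, 0, 2): (-6) + 8 + 7 + (-6) = 3
σ = (3, 1, 2, 0): (-6) + 8 + 7 + 5 = 14
σ = (3, 2, 0, 1): (-6) + 28 + 7 + 17 = 46
σ = (3, 2, 1, 0): (-6) + 28 + (-8) + 5 = 19
Optimal value attained by: σ = (1, 2, 3, 0).
Answer: det⊕(M) = 67; verdict: NONSINGULAR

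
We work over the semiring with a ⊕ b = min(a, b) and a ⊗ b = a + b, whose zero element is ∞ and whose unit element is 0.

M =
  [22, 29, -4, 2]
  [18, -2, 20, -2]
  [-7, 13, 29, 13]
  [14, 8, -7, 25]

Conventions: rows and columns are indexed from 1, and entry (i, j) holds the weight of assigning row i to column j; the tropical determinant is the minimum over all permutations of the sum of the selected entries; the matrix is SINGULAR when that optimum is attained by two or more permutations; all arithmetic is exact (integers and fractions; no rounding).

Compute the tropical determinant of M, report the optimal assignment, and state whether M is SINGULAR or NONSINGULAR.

σ = (1, 2, 3, 4): 22 + (-2) + 29 + 25 = 74
σ = (1, 2, 4, 3): 22 + (-2) + 13 + (-7) = 26
σ = (1, 3, 2, 4): 22 + 20 + 13 + 25 = 80
σ = (1, 3, 4, 2): 22 + 20 + 13 + 8 = 63
σ = (1, 4, 2, 3): 22 + (-2) + 13 + (-7) = 26
σ = (1, 4, 3, 2): 22 + (-2) + 29 + 8 = 57
σ = (2, 1, 3, 4): 29 + 18 + 29 + 25 = 101
σ = (2, 1, 4, 3): 29 + 18 + 13 + (-7) = 53
σ = (2, 3, 1, 4): 29 + 20 + (-7) + 25 = 67
σ = (2, 3, 4, 1): 29 + 20 + 13 + 14 = 76
σ = (2, 4, 1, 3): 29 + (-2) + (-7) + (-7) = 13
σ = (2, 4, 3, 1): 29 + (-2) + 29 + 14 = 70
σ = (3, 1, 2, 4): (-4) + 18 + 13 + 25 = 52
σ = (3, 1, 4, 2): (-4) + 18 + 13 + 8 = 35
σ = (3, 2, 1, 4): (-4) + (-2) + (-7) + 25 = 12
σ = (3, 2, 4, 1): (-4) + (-2) + 13 + 14 = 21
σ = (3, 4, 1, 2): (-4) + (-2) + (-7) + 8 = -5
σ = (3, 4, 2, 1): (-4) + (-2) + 13 + 14 = 21
σ = (4, 1, 2, 3): 2 + 18 + 13 + (-7) = 26
σ = (4, 1, 3, 2): 2 + 18 + 29 + 8 = 57
σ = (4, 2, 1, 3): 2 + (-2) + (-7) + (-7) = -14
σ = (4, 2, 3, 1): 2 + (-2) + 29 + 14 = 43
σ = (4, 3, 1, 2): 2 + 20 + (-7) + 8 = 23
σ = (4, 3, 2, 1): 2 + 20 + 13 + 14 = 49
Optimal value attained by: σ = (4, 2, 1, 3).
Answer: det⊕(M) = -14; verdict: NONSINGULAR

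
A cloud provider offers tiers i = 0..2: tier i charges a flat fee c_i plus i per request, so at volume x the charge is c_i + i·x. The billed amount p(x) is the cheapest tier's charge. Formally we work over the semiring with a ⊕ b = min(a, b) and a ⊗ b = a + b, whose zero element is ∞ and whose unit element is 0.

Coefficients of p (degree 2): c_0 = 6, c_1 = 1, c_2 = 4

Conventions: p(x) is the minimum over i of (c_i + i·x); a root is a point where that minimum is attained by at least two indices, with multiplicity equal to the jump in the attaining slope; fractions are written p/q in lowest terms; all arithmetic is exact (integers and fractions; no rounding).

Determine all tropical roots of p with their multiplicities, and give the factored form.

hull edge (i=0, c=6) to (i=1, c=1): slope -5, span 1
hull edge (i=1, c=1) to (i=2, c=4): slope 3, span 1
Factored form: p(x) = 4 ⊗ (x ⊕ (-3)) ⊗ (x ⊕ 5)
Answer: roots = -3 (mult 1), 5 (mult 1)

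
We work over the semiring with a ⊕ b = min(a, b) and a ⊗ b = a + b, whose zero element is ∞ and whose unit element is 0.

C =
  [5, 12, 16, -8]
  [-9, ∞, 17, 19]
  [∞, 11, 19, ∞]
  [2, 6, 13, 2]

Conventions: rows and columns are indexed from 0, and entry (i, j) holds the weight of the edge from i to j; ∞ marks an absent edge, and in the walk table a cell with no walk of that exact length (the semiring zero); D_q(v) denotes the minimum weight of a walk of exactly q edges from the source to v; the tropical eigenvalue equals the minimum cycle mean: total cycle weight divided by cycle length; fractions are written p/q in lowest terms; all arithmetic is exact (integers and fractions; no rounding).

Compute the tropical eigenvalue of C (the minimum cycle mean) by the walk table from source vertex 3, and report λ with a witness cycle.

q=0: [∞, ∞, ∞, 0]
q=1: [2, 6, 13, 2]
q=2: [-3, 8, 15, -6]
q=3: [-4, 0, 7, -11]
q=4: [-9, -5, 2, -12]
Optimal cycle mean attained by: cycle 0->3->1->0, total (-8) + 6 + (-9), length 3.
Answer: λ = -11/3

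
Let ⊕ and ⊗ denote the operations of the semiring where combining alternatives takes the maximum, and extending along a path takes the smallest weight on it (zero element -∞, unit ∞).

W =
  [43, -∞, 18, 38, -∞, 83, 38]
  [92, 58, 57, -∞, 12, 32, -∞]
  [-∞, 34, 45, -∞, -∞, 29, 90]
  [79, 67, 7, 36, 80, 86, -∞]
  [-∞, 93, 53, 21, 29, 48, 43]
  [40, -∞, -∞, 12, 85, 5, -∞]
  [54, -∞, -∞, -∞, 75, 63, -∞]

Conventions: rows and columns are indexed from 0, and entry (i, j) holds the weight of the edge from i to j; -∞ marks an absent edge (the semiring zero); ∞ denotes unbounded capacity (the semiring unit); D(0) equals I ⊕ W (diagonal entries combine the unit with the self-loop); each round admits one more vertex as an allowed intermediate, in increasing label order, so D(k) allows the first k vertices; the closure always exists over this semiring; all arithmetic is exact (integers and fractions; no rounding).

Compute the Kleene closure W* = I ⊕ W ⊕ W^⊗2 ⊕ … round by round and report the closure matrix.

D(0):
  [∞, -∞, 18, 38, -∞, 83, 38]
  [92, ∞, 57, -∞, 12, 32, -∞]
  [-∞, 34, ∞, -∞, -∞, 29, 90]
  [79, 67, 7, ∞, 80, 86, -∞]
  [-∞, 93, 53, 21, ∞, 48, 43]
  [40, -∞, -∞, 12, 85, ∞, -∞]
  [54, -∞, -∞, -∞, 75, 63, ∞]
D(1):
  [∞, -∞, 18, 38, -∞, 83, 38]
  [92, ∞, 57, 38, 12, 83, 38]
  [-∞, 34, ∞, -∞, -∞, 29, 90]
  [79, 67, 18, ∞, 80, 86, 38]
  [-∞, 93, 53, 21, ∞, 48, 43]
  [40, -∞, 18, 38, 85, ∞, 38]
  [54, -∞, 18, 38, 75, 63, ∞]
D(2):
  [∞, -∞, 18, 38, -∞, 83, 38]
  [92, ∞, 57, 38, 12, 83, 38]
  [34, 34, ∞, 34, 12, 34, 90]
  [79, 67, 57, ∞, 80, 86, 38]
  [92, 93, 57, 38, ∞, 83, 43]
  [40, -∞, 18, 38, 85, ∞, 38]
  [54, -∞, 18, 38, 75, 63, ∞]
D(3):
  [∞, 18, 18, 38, 12, 83, 38]
  [92, ∞, 57, 38, 12, 83, 57]
  [34, 34, ∞, 34, 12, 34, 90]
  [79, 67, 57, ∞, 80, 86, 57]
  [92, 93, 57, 38, ∞, 83, 57]
  [40, 18, 18, 38, 85, ∞, 38]
  [54, 18, 18, 38, 75, 63, ∞]
D(4):
  [∞, 38, 38, 38, 38, 83, 38]
  [92, ∞, 57, 38, 38, 83, 57]
  [34, 34, ∞, 34, 34, 34, 90]
  [79, 67, 57, ∞, 80, 86, 57]
  [92, 93, 57, 38, ∞, 83, 57]
  [40, 38, 38, 38, 85, ∞, 38]
  [54, 38, 38, 38, 75, 63, ∞]
D(5):
  [∞, 38, 38, 38, 38, 83, 38]
  [92, ∞, 57, 38, 38, 83, 57]
  [34, 34, ∞, 34, 34, 34, 90]
  [80, 80, 57, ∞, 80, 86, 57]
  [92, 93, 57, 38, ∞, 83, 57]
  [85, 85, 57, 38, 85, ∞, 57]
  [75, 75, 57, 38, 75, 75, ∞]
D(6):
  [∞, 83, 57, 38, 83, 83, 57]
  [92, ∞, 57, 38, 83, 83, 57]
  [34, 34, ∞, 34, 34, 34, 90]
  [85, 85, 57, ∞, 85, 86, 57]
  [92, 93, 57, 38, ∞, 83, 57]
  [85, 85, 57, 38, 85, ∞, 57]
  [75, 75, 57, 38, 75, 75, ∞]
D(7):
  [∞, 83, 57, 38, 83, 83, 57]
  [92, ∞, 57, 38, 83, 83, 57]
  [75, 75, ∞, 38, 75, 75, 90]
  [85, 85, 57, ∞, 85, 86, 57]
  [92, 93, 57, 38, ∞, 83, 57]
  [85, 85, 57, 38, 85, ∞, 57]
  [75, 75, 57, 38, 75, 75, ∞]
Answer: W* = [[∞, 83, 57, 38, 83, 83, 57], [92, ∞, 57, 38, 83, 83, 57], [75, 75, ∞, 38, 75, 75, 90], [85, 85, 57, ∞, 85, 86, 57], [92, 93, 57, 38, ∞, 83, 57], [85, 85, 57, 38, 85, ∞, 57], [75, 75, 57, 38, 75, 75, ∞]]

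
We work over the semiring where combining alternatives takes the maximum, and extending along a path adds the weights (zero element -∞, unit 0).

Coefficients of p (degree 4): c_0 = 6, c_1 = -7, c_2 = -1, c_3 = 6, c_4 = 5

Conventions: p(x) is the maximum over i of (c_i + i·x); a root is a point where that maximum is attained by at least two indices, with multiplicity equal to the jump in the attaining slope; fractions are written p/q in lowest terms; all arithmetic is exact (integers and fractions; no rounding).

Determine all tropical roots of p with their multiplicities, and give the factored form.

hull edge (i=0, c=6) to (i=3, c=6): slope 0, span 3
hull edge (i=3, c=6) to (i=4, c=5): slope -1, span 1
Factored form: p(x) = 5 ⊗ (x ⊕ 0) ⊗ (x ⊕ 0) ⊗ (x ⊕ 0) ⊗ (x ⊕ 1)
Answer: roots = 0 (mult 3), 1 (mult 1)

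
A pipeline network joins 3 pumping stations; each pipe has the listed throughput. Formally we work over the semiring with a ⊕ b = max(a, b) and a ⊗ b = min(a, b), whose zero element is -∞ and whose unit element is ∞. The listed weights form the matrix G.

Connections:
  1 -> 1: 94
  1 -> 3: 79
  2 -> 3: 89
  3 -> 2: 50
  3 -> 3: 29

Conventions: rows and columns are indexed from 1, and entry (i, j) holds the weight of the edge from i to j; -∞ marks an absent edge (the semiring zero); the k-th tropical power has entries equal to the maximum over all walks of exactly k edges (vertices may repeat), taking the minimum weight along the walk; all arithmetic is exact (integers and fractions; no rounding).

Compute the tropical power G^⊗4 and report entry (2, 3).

G^⊗2:
  [94, 50, 79]
  [-∞, 50, 29]
  [-∞, 29, 50]
G^⊗3:
  [94, 50, 79]
  [-∞, 29, 50]
  [-∞, 50, 29]
G^⊗4:
  [94, 50, 79]
  [-∞, 50, 29]
  [-∞, 29, 50]
Key observation: the optimum is the walk 2->3->2->3->3, with weight 89 min 50 min 89 min 29 = 29.
Optimal value attained by: walk 2->3->2->3->3.
Answer: (G^⊗4)[2][3] = 29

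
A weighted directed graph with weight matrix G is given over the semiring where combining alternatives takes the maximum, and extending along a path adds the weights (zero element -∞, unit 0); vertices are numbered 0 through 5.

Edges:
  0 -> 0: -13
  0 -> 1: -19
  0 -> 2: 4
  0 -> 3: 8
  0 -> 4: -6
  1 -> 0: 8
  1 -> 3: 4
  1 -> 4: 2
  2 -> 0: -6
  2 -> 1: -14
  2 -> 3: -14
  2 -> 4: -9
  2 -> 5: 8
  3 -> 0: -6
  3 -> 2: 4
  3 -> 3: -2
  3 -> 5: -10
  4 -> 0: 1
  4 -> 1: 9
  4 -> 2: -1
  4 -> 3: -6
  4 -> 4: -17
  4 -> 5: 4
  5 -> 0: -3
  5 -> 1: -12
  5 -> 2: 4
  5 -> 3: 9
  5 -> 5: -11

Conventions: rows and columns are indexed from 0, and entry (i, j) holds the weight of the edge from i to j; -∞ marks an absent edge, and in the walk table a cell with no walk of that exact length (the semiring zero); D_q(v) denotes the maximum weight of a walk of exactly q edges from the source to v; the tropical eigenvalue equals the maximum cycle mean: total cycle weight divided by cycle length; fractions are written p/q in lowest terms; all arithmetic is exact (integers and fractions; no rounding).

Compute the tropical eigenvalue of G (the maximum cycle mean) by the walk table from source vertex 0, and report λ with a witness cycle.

q=0: [0, -∞, -∞, -∞, -∞, -∞]
q=1: [-13, -19, 4, 8, -6, -∞]
q=2: [2, 3, 12, 6, -5, 12]
q=3: [11, 4, 16, 21, 5, 20]
q=4: [17, 14, 25, 29, 7, 24]
q=5: [23, 16, 33, 33, 16, 33]
q=6: [30, 25, 37, 42, 24, 41]
Optimal cycle mean attained by: cycle 2->5->3->2, total 8 + 9 + 4, length 3.
Answer: λ = 7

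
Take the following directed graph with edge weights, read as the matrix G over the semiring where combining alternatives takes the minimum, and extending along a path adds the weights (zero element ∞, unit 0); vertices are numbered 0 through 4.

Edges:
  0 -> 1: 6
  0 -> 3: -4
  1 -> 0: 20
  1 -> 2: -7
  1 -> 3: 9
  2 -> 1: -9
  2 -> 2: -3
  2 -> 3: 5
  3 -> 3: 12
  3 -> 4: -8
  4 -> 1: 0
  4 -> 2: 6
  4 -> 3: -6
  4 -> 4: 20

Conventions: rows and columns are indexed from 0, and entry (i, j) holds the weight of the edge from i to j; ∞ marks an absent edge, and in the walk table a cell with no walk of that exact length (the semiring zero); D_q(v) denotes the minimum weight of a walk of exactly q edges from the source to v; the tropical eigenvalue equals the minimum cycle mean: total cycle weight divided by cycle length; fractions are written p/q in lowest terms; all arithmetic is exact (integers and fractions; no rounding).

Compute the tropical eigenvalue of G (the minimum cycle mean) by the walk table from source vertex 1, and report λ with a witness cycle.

q=0: [∞, 0, ∞, ∞, ∞]
q=1: [20, ∞, -7, 9, ∞]
q=2: [∞, -16, -10, -2, 1]
q=3: [4, -19, -23, -7, -10]
q=4: [1, -32, -26, -18, -15]
q=5: [-12, -35, -39, -23, -26]
Optimal cycle mean attained by: cycle 1->2->1, total (-7) + (-9), length 2.
Answer: λ = -8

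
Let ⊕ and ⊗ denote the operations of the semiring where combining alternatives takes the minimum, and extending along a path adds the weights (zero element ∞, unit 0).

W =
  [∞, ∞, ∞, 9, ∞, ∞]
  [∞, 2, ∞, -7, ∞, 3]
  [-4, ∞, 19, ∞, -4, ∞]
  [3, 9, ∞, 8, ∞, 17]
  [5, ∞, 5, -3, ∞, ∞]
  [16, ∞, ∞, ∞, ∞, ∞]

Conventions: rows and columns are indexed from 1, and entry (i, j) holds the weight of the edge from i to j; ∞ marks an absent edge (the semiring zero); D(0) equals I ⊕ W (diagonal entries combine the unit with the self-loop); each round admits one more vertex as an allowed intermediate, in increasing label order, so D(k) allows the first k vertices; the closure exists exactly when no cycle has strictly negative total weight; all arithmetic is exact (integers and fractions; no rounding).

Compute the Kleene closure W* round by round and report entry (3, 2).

D(0):
  [0, ∞, ∞, 9, ∞, ∞]
  [∞, 0, ∞, -7, ∞, 3]
  [-4, ∞, 0, ∞, -4, ∞]
  [3, 9, ∞, 0, ∞, 17]
  [5, ∞, 5, -3, 0, ∞]
  [16, ∞, ∞, ∞, ∞, 0]
D(1):
  [0, ∞, ∞, 9, ∞, ∞]
  [∞, 0, ∞, -7, ∞, 3]
  [-4, ∞, 0, 5, -4, ∞]
  [3, 9, ∞, 0, ∞, 17]
  [5, ∞, 5, -3, 0, ∞]
  [16, ∞, ∞, 25, ∞, 0]
D(2):
  [0, ∞, ∞, 9, ∞, ∞]
  [∞, 0, ∞, -7, ∞, 3]
  [-4, ∞, 0, 5, -4, ∞]
  [3, 9, ∞, 0, ∞, 12]
  [5, ∞, 5, -3, 0, ∞]
  [16, ∞, ∞, 25, ∞, 0]
D(3):
  [0, ∞, ∞, 9, ∞, ∞]
  [∞, 0, ∞, -7, ∞, 3]
  [-4, ∞, 0, 5, -4, ∞]
  [3, 9, ∞, 0, ∞, 12]
  [1, ∞, 5, -3, 0, ∞]
  [16, ∞, ∞, 25, ∞, 0]
D(4):
  [0, 18, ∞, 9, ∞, 21]
  [-4, 0, ∞, -7, ∞, 3]
  [-4, 14, 0, 5, -4, 17]
  [3, 9, ∞, 0, ∞, 12]
  [0, 6, 5, -3, 0, 9]
  [16, 34, ∞, 25, ∞, 0]
D(5):
  [0, 18, ∞, 9, ∞, 21]
  [-4, 0, ∞, -7, ∞, 3]
  [-4, 2, 0, -7, -4, 5]
  [3, 9, ∞, 0, ∞, 12]
  [0, 6, 5, -3, 0, 9]
  [16, 34, ∞, 25, ∞, 0]
D(6):
  [0, 18, ∞, 9, ∞, 21]
  [-4, 0, ∞, -7, ∞, 3]
  [-4, 2, 0, -7, -4, 5]
  [3, 9, ∞, 0, ∞, 12]
  [0, 6, 5, -3, 0, 9]
  [16, 34, ∞, 25, ∞, 0]
Answer: W*[3][2] = 2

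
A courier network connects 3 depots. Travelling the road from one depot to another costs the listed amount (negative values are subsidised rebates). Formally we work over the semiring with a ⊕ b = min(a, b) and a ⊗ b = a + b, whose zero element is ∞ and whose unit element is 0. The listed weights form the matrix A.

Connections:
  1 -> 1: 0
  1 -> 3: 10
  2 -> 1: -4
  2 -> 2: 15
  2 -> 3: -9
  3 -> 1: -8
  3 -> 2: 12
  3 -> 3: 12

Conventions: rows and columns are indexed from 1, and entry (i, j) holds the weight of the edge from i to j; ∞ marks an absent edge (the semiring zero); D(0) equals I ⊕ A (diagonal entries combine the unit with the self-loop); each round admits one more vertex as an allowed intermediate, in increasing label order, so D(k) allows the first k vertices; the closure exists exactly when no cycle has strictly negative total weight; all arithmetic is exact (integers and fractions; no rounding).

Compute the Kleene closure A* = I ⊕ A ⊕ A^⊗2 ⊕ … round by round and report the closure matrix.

D(0):
  [0, ∞, 10]
  [-4, 0, -9]
  [-8, 12, 0]
D(1):
  [0, ∞, 10]
  [-4, 0, -9]
  [-8, 12, 0]
D(2):
  [0, ∞, 10]
  [-4, 0, -9]
  [-8, 12, 0]
D(3):
  [0, 22, 10]
  [-17, 0, -9]
  [-8, 12, 0]
Answer: A* = [[0, 22, 10], [-17, 0, -9], [-8, 12, 0]]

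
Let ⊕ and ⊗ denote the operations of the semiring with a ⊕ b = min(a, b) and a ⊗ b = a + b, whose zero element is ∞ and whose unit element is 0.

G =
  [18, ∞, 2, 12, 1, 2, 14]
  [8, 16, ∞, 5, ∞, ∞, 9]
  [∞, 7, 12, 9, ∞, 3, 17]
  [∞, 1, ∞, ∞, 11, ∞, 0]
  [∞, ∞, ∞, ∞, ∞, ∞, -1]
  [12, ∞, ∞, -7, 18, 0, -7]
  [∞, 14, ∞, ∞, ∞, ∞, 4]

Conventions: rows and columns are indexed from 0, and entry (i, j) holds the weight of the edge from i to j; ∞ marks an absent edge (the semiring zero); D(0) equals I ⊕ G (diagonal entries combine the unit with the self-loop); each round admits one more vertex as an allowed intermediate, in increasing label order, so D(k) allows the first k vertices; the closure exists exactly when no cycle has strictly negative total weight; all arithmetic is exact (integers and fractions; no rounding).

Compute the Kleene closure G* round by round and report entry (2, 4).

D(0):
  [0, ∞, 2, 12, 1, 2, 14]
  [8, 0, ∞, 5, ∞, ∞, 9]
  [∞, 7, 0, 9, ∞, 3, 17]
  [∞, 1, ∞, 0, 11, ∞, 0]
  [∞, ∞, ∞, ∞, 0, ∞, -1]
  [12, ∞, ∞, -7, 18, 0, -7]
  [∞, 14, ∞, ∞, ∞, ∞, 0]
D(1):
  [0, ∞, 2, 12, 1, 2, 14]
  [8, 0, 10, 5, 9, 10, 9]
  [∞, 7, 0, 9, ∞, 3, 17]
  [∞, 1, ∞, 0, 11, ∞, 0]
  [∞, ∞, ∞, ∞, 0, ∞, -1]
  [12, ∞, 14, -7, 13, 0, -7]
  [∞, 14, ∞, ∞, ∞, ∞, 0]
D(2):
  [0, ∞, 2, 12, 1, 2, 14]
  [8, 0, 10, 5, 9, 10, 9]
  [15, 7, 0, 9, 16, 3, 16]
  [9, 1, 11, 0, 10, 11, 0]
  [∞, ∞, ∞, ∞, 0, ∞, -1]
  [12, ∞, 14, -7, 13, 0, -7]
  [22, 14, 24, 19, 23, 24, 0]
D(3):
  [0, 9, 2, 11, 1, 2, 14]
  [8, 0, 10, 5, 9, 10, 9]
  [15, 7, 0, 9, 16, 3, 16]
  [9, 1, 11, 0, 10, 11, 0]
  [∞, ∞, ∞, ∞, 0, ∞, -1]
  [12, 21, 14, -7, 13, 0, -7]
  [22, 14, 24, 19, 23, 24, 0]
D(4):
  [0, 9, 2, 11, 1, 2, 11]
  [8, 0, 10, 5, 9, 10, 5]
  [15, 7, 0, 9, 16, 3, 9]
  [9, 1, 11, 0, 10, 11, 0]
  [∞, ∞, ∞, ∞, 0, ∞, -1]
  [2, -6, 4, -7, 3, 0, -7]
  [22, 14, 24, 19, 23, 24, 0]
D(5):
  [0, 9, 2, 11, 1, 2, 0]
  [8, 0, 10, 5, 9, 10, 5]
  [15, 7, 0, 9, 16, 3, 9]
  [9, 1, 11, 0, 10, 11, 0]
  [∞, ∞, ∞, ∞, 0, ∞, -1]
  [2, -6, 4, -7, 3, 0, -7]
  [22, 14, 24, 19, 23, 24, 0]
D(6):
  [0, -4, 2, -5, 1, 2, -5]
  [8, 0, 10, 3, 9, 10, 3]
  [5, -3, 0, -4, 6, 3, -4]
  [9, 1, 11, 0, 10, 11, 0]
  [∞, ∞, ∞, ∞, 0, ∞, -1]
  [2, -6, 4, -7, 3, 0, -7]
  [22, 14, 24, 17, 23, 24, 0]
D(7):
  [0, -4, 2, -5, 1, 2, -5]
  [8, 0, 10, 3, 9, 10, 3]
  [5, -3, 0, -4, 6, 3, -4]
  [9, 1, 11, 0, 10, 11, 0]
  [21, 13, 23, 16, 0, 23, -1]
  [2, -6, 4, -7, 3, 0, -7]
  [22, 14, 24, 17, 23, 24, 0]
Answer: G*[2][4] = 6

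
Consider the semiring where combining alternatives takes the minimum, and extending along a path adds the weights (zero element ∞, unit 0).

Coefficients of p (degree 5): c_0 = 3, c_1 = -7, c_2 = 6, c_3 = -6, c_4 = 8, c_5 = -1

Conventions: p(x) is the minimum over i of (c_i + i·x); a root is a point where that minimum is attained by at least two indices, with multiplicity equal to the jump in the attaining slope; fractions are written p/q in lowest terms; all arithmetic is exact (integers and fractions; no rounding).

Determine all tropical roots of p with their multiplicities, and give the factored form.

hull edge (i=0, c=3) to (i=1, c=-7): slope -10, span 1
hull edge (i=1, c=-7) to (i=3, c=-6): slope 1/2, span 2
hull edge (i=3, c=-6) to (i=5, c=-1): slope 5/2, span 2
Factored form: p(x) = -1 ⊗ (x ⊕ (-5/2)) ⊗ (x ⊕ (-5/2)) ⊗ (x ⊕ (-1/2)) ⊗ (x ⊕ (-1/2)) ⊗ (x ⊕ 10)
Answer: roots = -5/2 (mult 2), -1/2 (mult 2), 10 (mult 1)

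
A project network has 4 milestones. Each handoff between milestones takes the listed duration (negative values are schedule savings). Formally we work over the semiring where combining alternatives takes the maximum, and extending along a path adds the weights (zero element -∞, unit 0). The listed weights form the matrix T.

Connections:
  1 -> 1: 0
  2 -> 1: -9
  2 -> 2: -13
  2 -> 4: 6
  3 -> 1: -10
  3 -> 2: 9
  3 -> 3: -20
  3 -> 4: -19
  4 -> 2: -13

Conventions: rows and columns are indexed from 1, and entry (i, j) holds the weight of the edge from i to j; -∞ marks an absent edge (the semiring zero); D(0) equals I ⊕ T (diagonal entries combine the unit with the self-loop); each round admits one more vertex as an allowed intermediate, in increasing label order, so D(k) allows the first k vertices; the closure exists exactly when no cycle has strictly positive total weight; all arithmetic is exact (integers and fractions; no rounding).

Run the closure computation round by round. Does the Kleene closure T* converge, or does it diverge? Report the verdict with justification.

D(0):
  [0, -∞, -∞, -∞]
  [-9, 0, -∞, 6]
  [-10, 9, 0, -19]
  [-∞, -13, -∞, 0]
D(1):
  [0, -∞, -∞, -∞]
  [-9, 0, -∞, 6]
  [-10, 9, 0, -19]
  [-∞, -13, -∞, 0]
D(2):
  [0, -∞, -∞, -∞]
  [-9, 0, -∞, 6]
  [0, 9, 0, 15]
  [-22, -13, -∞, 0]
D(3):
  [0, -∞, -∞, -∞]
  [-9, 0, -∞, 6]
  [0, 9, 0, 15]
  [-22, -13, -∞, 0]
D(4):
  [0, -∞, -∞, -∞]
  [-9, 0, -∞, 6]
  [0, 9, 0, 15]
  [-22, -13, -∞, 0]
Key observation: every diagonal entry stays at the unit through all rounds, so no improving cycle exists.
Answer: CONVERGES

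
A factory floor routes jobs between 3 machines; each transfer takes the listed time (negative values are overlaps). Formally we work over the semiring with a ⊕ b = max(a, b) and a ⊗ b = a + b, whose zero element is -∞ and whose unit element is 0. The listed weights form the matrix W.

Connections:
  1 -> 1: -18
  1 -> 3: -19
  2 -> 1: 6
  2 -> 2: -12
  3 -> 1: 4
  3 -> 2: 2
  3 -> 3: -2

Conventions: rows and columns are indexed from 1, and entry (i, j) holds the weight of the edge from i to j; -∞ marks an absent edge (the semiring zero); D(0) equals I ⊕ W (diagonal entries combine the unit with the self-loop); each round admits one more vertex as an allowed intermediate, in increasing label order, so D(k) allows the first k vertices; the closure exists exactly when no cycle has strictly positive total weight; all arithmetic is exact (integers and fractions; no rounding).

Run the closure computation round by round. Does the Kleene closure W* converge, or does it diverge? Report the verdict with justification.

D(0):
  [0, -∞, -19]
  [6, 0, -∞]
  [4, 2, 0]
D(1):
  [0, -∞, -19]
  [6, 0, -13]
  [4, 2, 0]
D(2):
  [0, -∞, -19]
  [6, 0, -13]
  [8, 2, 0]
D(3):
  [0, -17, -19]
  [6, 0, -13]
  [8, 2, 0]
Key observation: every diagonal entry stays at the unit through all rounds, so no improving cycle exists.
Answer: CONVERGES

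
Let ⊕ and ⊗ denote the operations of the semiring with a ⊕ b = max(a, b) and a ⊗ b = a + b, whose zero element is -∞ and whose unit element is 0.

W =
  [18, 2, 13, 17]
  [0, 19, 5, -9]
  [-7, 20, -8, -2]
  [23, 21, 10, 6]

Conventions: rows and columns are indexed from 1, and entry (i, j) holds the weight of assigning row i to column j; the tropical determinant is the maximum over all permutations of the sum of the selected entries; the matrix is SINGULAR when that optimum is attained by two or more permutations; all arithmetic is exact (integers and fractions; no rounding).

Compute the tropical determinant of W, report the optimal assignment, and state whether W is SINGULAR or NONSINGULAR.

σ = (1, 2, 3, 4): 18 + 19 + (-8) + 6 = 35
σ = (1, 2, 4, 3): 18 + 19 + (-2) + 10 = 45
σ = (1, 3, 2, 4): 18 + 5 + 20 + 6 = 49
σ = (1, 3, 4, 2): 18 + 5 + (-2) + 21 = 42
σ = (1, 4, 2, 3): 18 + (-9) + 20 + 10 = 39
σ = (1, 4, 3, 2): 18 + (-9) + (-8) + 21 = 22
σ = (2, 1, 3, 4): 2 + 0 + (-8) + 6 = 0
σ = (2, 1, 4, 3): 2 + 0 + (-2) + 10 = 10
σ = (2, 3, 1, 4): 2 + 5 + (-7) + 6 = 6
σ = (2, 3, 4, 1): 2 + 5 + (-2) + 23 = 28
σ = (2, 4, 1, 3): 2 + (-9) + (-7) + 10 = -4
σ = (2, 4, 3, 1): 2 + (-9) + (-8) + 23 = 8
σ = (3, 1, 2, 4): 13 + 0 + 20 + 6 = 39
σ = (3, 1, 4, 2): 13 + 0 + (-2) + 21 = 32
σ = (3, 2, 1, 4): 13 + 19 + (-7) + 6 = 31
σ = (3, 2, 4, 1): 13 + 19 + (-2) + 23 = 53
σ = (3, 4, 1, 2): 13 + (-9) + (-7) + 21 = 18
σ = (3, 4, 2, 1): 13 + (-9) + 20 + 23 = 47
σ = (4, 1, 2, 3): 17 + 0 + 20 + 10 = 47
σ = (4, 1, 3, 2): 17 + 0 + (-8) + 21 = 30
σ = (4, 2, 1, 3): 17 + 19 + (-7) + 10 = 39
σ = (4, 2, 3, 1): 17 + 19 + (-8) + 23 = 51
σ = (4, 3, 1, 2): 17 + 5 + (-7) + 21 = 36
σ = (4, 3, 2, 1): 17 + 5 + 20 + 23 = 65
Optimal value attained by: σ = (4, 3, 2, 1).
Answer: det⊕(W) = 65; verdict: NONSINGULAR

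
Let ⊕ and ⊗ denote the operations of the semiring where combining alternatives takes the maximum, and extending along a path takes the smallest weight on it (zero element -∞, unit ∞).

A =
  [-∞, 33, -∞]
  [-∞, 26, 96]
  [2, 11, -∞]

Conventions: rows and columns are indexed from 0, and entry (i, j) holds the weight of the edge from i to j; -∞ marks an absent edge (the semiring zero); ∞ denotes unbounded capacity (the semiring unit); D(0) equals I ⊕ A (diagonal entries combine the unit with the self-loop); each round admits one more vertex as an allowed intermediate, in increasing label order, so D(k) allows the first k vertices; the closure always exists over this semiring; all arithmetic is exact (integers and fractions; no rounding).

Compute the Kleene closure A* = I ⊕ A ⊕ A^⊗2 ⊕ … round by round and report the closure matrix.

D(0):
  [∞, 33, -∞]
  [-∞, ∞, 96]
  [2, 11, ∞]
D(1):
  [∞, 33, -∞]
  [-∞, ∞, 96]
  [2, 11, ∞]
D(2):
  [∞, 33, 33]
  [-∞, ∞, 96]
  [2, 11, ∞]
D(3):
  [∞, 33, 33]
  [2, ∞, 96]
  [2, 11, ∞]
Answer: A* = [[∞, 33, 33], [2, ∞, 96], [2, 11, ∞]]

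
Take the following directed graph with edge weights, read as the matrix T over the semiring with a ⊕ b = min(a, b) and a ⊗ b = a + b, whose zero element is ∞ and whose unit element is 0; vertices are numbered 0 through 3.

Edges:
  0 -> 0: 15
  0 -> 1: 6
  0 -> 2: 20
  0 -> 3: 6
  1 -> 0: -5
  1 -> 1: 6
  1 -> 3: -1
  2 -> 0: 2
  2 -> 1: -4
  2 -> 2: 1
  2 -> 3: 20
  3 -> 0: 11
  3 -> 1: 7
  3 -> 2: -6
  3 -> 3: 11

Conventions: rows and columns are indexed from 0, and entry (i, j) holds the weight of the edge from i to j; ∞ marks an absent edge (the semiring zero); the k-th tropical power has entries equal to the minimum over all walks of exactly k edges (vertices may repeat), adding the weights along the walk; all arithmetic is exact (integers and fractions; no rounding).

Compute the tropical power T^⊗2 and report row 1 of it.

T^⊗2:
  [1, 12, 0, 5]
  [1, 1, -7, 1]
  [-9, -3, 2, -5]
  [-4, -10, -5, 6]
Answer: row 1 of T^⊗2 = [1, 1, -7, 1]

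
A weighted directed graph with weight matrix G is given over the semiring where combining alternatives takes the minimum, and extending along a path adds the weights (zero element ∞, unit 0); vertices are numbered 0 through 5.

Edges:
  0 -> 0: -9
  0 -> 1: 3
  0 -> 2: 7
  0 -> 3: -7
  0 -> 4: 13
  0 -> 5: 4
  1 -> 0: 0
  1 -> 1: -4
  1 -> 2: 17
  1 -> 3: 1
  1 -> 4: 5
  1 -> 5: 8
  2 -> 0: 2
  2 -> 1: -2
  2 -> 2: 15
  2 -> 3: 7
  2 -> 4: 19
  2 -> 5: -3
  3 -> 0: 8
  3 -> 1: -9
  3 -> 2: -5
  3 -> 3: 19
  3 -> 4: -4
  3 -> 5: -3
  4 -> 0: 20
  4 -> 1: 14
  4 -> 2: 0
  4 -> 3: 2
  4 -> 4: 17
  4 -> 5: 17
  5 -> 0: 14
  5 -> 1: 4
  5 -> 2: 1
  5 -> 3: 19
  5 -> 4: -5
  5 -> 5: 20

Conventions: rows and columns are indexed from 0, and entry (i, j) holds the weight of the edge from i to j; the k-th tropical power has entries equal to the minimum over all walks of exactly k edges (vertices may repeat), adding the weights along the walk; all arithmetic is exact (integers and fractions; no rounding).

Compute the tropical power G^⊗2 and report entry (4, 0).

G^⊗2:
  [-18, -16, -12, -16, -11, -10]
  [-9, -8, -4, -7, -3, -2]
  [-7, -6, -2, -5, -8, 4]
  [-9, -13, -4, -8, -8, -8]
  [2, -7, -3, 7, -2, -3]
  [3, -1, -5, -3, 9, -2]
Key observation: the optimum is the walk 4->2->0, with weight 0 + 2 = 2.
Optimal value attained by: walk 4->2->0.
Answer: (G^⊗2)[4][0] = 2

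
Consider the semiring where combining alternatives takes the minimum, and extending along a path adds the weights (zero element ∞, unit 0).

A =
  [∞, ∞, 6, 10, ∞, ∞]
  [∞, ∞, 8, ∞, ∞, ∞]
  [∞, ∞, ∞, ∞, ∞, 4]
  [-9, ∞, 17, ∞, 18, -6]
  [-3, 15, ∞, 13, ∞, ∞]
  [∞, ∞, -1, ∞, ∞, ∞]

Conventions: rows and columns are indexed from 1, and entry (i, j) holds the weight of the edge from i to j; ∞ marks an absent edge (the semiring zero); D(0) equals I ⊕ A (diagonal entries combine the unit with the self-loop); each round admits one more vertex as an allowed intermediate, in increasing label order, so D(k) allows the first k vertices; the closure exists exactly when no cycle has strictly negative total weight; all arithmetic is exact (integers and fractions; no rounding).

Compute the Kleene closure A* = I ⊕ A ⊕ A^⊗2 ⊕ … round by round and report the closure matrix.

D(0):
  [0, ∞, 6, 10, ∞, ∞]
  [∞, 0, 8, ∞, ∞, ∞]
  [∞, ∞, 0, ∞, ∞, 4]
  [-9, ∞, 17, 0, 18, -6]
  [-3, 15, ∞, 13, 0, ∞]
  [∞, ∞, -1, ∞, ∞, 0]
D(1):
  [0, ∞, 6, 10, ∞, ∞]
  [∞, 0, 8, ∞, ∞, ∞]
  [∞, ∞, 0, ∞, ∞, 4]
  [-9, ∞, -3, 0, 18, -6]
  [-3, 15, 3, 7, 0, ∞]
  [∞, ∞, -1, ∞, ∞, 0]
D(2):
  [0, ∞, 6, 10, ∞, ∞]
  [∞, 0, 8, ∞, ∞, ∞]
  [∞, ∞, 0, ∞, ∞, 4]
  [-9, ∞, -3, 0, 18, -6]
  [-3, 15, 3, 7, 0, ∞]
  [∞, ∞, -1, ∞, ∞, 0]
D(3):
  [0, ∞, 6, 10, ∞, 10]
  [∞, 0, 8, ∞, ∞, 12]
  [∞, ∞, 0, ∞, ∞, 4]
  [-9, ∞, -3, 0, 18, -6]
  [-3, 15, 3, 7, 0, 7]
  [∞, ∞, -1, ∞, ∞, 0]
D(4):
  [0, ∞, 6, 10, 28, 4]
  [∞, 0, 8, ∞, ∞, 12]
  [∞, ∞, 0, ∞, ∞, 4]
  [-9, ∞, -3, 0, 18, -6]
  [-3, 15, 3, 7, 0, 1]
  [∞, ∞, -1, ∞, ∞, 0]
D(5):
  [0, 43, 6, 10, 28, 4]
  [∞, 0, 8, ∞, ∞, 12]
  [∞, ∞, 0, ∞, ∞, 4]
  [-9, 33, -3, 0, 18, -6]
  [-3, 15, 3, 7, 0, 1]
  [∞, ∞, -1, ∞, ∞, 0]
D(6):
  [0, 43, 3, 10, 28, 4]
  [∞, 0, 8, ∞, ∞, 12]
  [∞, ∞, 0, ∞, ∞, 4]
  [-9, 33, -7, 0, 18, -6]
  [-3, 15, 0, 7, 0, 1]
  [∞, ∞, -1, ∞, ∞, 0]
Answer: A* = [[0, 43, 3, 10, 28, 4], [∞, 0, 8, ∞, ∞, 12], [∞, ∞, 0, ∞, ∞, 4], [-9, 33, -7, 0, 18, -6], [-3, 15, 0, 7, 0, 1], [∞, ∞, -1, ∞, ∞, 0]]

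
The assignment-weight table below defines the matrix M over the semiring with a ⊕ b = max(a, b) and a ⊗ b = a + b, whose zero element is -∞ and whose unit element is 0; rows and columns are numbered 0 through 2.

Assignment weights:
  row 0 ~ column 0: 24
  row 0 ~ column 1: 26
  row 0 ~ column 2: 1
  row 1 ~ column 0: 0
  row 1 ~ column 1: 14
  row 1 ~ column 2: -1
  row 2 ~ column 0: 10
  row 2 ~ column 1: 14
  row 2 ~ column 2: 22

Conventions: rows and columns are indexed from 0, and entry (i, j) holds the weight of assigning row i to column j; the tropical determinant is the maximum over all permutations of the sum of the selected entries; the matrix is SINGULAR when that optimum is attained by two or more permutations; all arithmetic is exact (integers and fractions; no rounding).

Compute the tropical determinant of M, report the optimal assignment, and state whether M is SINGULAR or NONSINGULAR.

σ = (0, 1, 2): 24 + 14 + 22 = 60
σ = (0, 2, 1): 24 + (-1) + 14 = 37
σ = (1, 0, 2): 26 + 0 + 22 = 48
σ = (1, 2, 0): 26 + (-1) + 10 = 35
σ = (2, 0, 1): 1 + 0 + 14 = 15
σ = (2, 1, 0): 1 + 14 + 10 = 25
Optimal value attained by: σ = (0, 1, 2).
Answer: det⊕(M) = 60; verdict: NONSINGULAR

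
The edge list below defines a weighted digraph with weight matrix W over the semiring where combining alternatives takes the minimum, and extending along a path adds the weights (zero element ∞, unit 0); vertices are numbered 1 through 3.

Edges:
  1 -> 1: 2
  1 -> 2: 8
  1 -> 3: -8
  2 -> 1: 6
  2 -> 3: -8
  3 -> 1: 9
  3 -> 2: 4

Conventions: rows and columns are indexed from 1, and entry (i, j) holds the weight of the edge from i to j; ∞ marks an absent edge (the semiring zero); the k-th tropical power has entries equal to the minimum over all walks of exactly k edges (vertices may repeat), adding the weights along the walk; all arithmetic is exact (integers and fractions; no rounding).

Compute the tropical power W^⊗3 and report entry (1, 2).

W^⊗2:
  [1, -4, -6]
  [1, -4, -2]
  [10, 17, -4]
W^⊗3:
  [2, -2, -12]
  [2, 2, -12]
  [5, 0, 2]
Key observation: the optimum is the walk 1->1->3->2, with weight 2 + (-8) + 4 = -2.
Optimal value attained by: walk 1->1->3->2.
Answer: (W^⊗3)[1][2] = -2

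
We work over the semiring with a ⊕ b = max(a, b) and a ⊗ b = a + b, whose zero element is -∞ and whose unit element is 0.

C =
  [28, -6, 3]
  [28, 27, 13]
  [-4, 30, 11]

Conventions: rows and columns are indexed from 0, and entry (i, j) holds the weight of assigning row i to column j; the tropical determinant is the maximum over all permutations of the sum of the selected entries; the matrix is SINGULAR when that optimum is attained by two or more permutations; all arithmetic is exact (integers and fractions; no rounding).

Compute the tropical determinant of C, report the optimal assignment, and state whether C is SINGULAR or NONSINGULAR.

σ = (0, 1, 2): 28 + 27 + 11 = 66
σ = (0, 2, 1): 28 + 13 + 30 = 71
σ = (1, 0, 2): (-6) + 28 + 11 = 33
σ = (1, 2, 0): (-6) + 13 + (-4) = 3
σ = (2, 0, 1): 3 + 28 + 30 = 61
σ = (2, 1, 0): 3 + 27 + (-4) = 26
Optimal value attained by: σ = (0, 2, 1).
Answer: det⊕(C) = 71; verdict: NONSINGULAR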